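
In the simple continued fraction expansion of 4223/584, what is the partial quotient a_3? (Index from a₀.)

14

4223 = 7·584 + 135   →  a_0 = 7
584 = 4·135 + 44   →  a_1 = 4
135 = 3·44 + 3   →  a_2 = 3
44 = 14·3 + 2   →  a_3 = 14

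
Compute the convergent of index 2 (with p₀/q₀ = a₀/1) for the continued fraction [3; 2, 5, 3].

38/11

Using pₖ = aₖpₖ₋₁ + pₖ₋₂, qₖ = aₖqₖ₋₁ + qₖ₋₂ (with p₋₁=1, p₋₂=0, q₋₁=0, q₋₂=1):
  k=0: a=3, p=3, q=1
  k=1: a=2, p=7, q=2
  k=2: a=5, p=38, q=11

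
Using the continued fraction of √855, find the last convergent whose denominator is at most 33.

√855 = [29; 4, 6, 4, 58, …] (period length 4).
Convergents:
  p_0/q_0 = 29/1
  p_1/q_1 = 117/4
  p_2/q_2 = 731/25
  p_3/q_3 = 3041/104
q_2 = 25 ≤ 33 < 104 = q_3, so the answer is 731/25.

731/25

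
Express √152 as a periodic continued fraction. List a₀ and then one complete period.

[12; 3, 24]

a₀ = ⌊√152⌋ = 12.
With m₀=0, d₀=1 and mₖ₊₁ = dₖaₖ − mₖ, dₖ₊₁ = (n − mₖ₊₁²)/dₖ, aₖ₊₁ = ⌊(a₀+mₖ₊₁)/dₖ₊₁⌋:
  k=1: m=12, d=8, a=3
  k=2: m=12, d=1, a=24
d=1 and a=2a₀=24 at k=2, so the next step gives (m, d) = (12, 8) again — its k=1 value — and the period has length 2.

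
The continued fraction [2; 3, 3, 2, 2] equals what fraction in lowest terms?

129/56

Using pₖ = aₖpₖ₋₁ + pₖ₋₂ and qₖ = aₖqₖ₋₁ + qₖ₋₂:
  k=0: a=2, p=2, q=1
  k=1: a=3, p=7, q=3
  k=2: a=3, p=23, q=10
  k=3: a=2, p=53, q=23
  k=4: a=2, p=129, q=56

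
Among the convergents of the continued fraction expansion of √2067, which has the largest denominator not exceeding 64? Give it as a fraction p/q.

√2067 = [45; 2, 6, 2, 90, …] (period length 4).
Convergents:
  p_0/q_0 = 45/1
  p_1/q_1 = 91/2
  p_2/q_2 = 591/13
  p_3/q_3 = 1273/28
  p_4/q_4 = 115161/2533
q_3 = 28 ≤ 64 < 2533 = q_4, so the answer is 1273/28.

1273/28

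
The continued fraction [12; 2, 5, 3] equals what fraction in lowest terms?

Fold from the inside: start with 3/1.
  5 + 1/3 = 16/3
  2 + 3/16 = 35/16
  12 + 16/35 = 436/35

436/35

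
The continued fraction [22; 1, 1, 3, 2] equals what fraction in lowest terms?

361/16

Fold from the inside: start with 2/1.
  3 + 1/2 = 7/2
  1 + 2/7 = 9/7
  1 + 7/9 = 16/9
  22 + 9/16 = 361/16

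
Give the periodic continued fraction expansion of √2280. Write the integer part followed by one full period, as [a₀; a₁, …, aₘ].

[47; 1, 2, 1, 94]

a₀ = ⌊√2280⌋ = 47.
With m₀=0, d₀=1 and mₖ₊₁ = dₖaₖ − mₖ, dₖ₊₁ = (n − mₖ₊₁²)/dₖ, aₖ₊₁ = ⌊(a₀+mₖ₊₁)/dₖ₊₁⌋:
  k=1: m=47, d=71, a=1
  k=2: m=24, d=24, a=2
  k=3: m=24, d=71, a=1
  k=4: m=47, d=1, a=94
d=1 and a=2a₀=94 at k=4, so the next step gives (m, d) = (47, 71) again — its k=1 value — and the period has length 4.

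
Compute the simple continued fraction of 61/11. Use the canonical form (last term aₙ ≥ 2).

[5; 1, 1, 5]

61 = 5*11 + 6
11 = 1*6 + 5
6 = 1*5 + 1
5 = 5*1 + 0  (stop)
So 61/11 = [5; 1, 1, 5].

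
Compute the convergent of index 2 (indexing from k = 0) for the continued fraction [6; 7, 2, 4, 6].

92/15

Using pₖ = aₖpₖ₋₁ + pₖ₋₂, qₖ = aₖqₖ₋₁ + qₖ₋₂ (with p₋₁=1, p₋₂=0, q₋₁=0, q₋₂=1):
  k=0: a=6, p=6, q=1
  k=1: a=7, p=43, q=7
  k=2: a=2, p=92, q=15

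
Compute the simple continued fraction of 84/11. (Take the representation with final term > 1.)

[7; 1, 1, 1, 3]

84 = 7×11 + 7
11 = 1×7 + 4
7 = 1×4 + 3
4 = 1×3 + 1
3 = 3×1 + 0  (stop)
So 84/11 = [7; 1, 1, 1, 3].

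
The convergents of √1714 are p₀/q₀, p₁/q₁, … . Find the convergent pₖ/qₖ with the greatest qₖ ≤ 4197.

85699/2070

√1714 = [41; 2, 2, 82, …] (period length 3).
Convergents:
  p_0/q_0 = 41/1
  p_1/q_1 = 83/2
  p_2/q_2 = 207/5
  p_3/q_3 = 17057/412
  p_4/q_4 = 34321/829
  p_5/q_5 = 85699/2070
  p_6/q_6 = 7061639/170569
q_5 = 2070 ≤ 4197 < 170569 = q_6, so the answer is 85699/2070.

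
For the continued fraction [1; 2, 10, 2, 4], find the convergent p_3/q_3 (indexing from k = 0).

65/44

Using pₖ = aₖpₖ₋₁ + pₖ₋₂, qₖ = aₖqₖ₋₁ + qₖ₋₂ (with p₋₁=1, p₋₂=0, q₋₁=0, q₋₂=1):
  k=0: a=1, p=1, q=1
  k=1: a=2, p=3, q=2
  k=2: a=10, p=31, q=21
  k=3: a=2, p=65, q=44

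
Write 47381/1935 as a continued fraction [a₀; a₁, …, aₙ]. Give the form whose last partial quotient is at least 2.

47381 = 24·1935 + 941
1935 = 2·941 + 53
941 = 17·53 + 40
53 = 1·40 + 13
40 = 3·13 + 1
13 = 13·1 + 0  (stop)
So 47381/1935 = [24; 2, 17, 1, 3, 13].

[24; 2, 17, 1, 3, 13]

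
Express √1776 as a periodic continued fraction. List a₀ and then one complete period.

a₀ = ⌊√1776⌋ = 42.
With m₀=0, d₀=1 and mₖ₊₁ = dₖaₖ − mₖ, dₖ₊₁ = (n − mₖ₊₁²)/dₖ, aₖ₊₁ = ⌊(a₀+mₖ₊₁)/dₖ₊₁⌋:
  k=1: m=42, d=12, a=7
  k=2: m=42, d=1, a=84
d=1 and a=2a₀=84 at k=2, so the next step gives (m, d) = (42, 12) again — its k=1 value — and the period has length 2.

[42; 7, 84]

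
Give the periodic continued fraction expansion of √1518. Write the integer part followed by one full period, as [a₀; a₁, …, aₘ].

a₀ = ⌊√1518⌋ = 38.
With m₀=0, d₀=1 and mₖ₊₁ = dₖaₖ − mₖ, dₖ₊₁ = (n − mₖ₊₁²)/dₖ, aₖ₊₁ = ⌊(a₀+mₖ₊₁)/dₖ₊₁⌋:
  k=1: m=38, d=74, a=1
  k=2: m=36, d=3, a=24
  k=3: m=36, d=74, a=1
  k=4: m=38, d=1, a=76
d=1 and a=2a₀=76 at k=4, so the next step gives (m, d) = (38, 74) again — its k=1 value — and the period has length 4.

[38; 1, 24, 1, 76]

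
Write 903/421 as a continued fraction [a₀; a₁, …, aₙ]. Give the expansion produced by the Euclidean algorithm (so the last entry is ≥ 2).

903 = 2×421 + 61
421 = 6×61 + 55
61 = 1×55 + 6
55 = 9×6 + 1
6 = 6×1 + 0  (stop)
So 903/421 = [2; 6, 1, 9, 6].

[2; 6, 1, 9, 6]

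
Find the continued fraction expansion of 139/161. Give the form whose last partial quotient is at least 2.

139 = 0*161 + 139
161 = 1*139 + 22
139 = 6*22 + 7
22 = 3*7 + 1
7 = 7*1 + 0  (stop)
So 139/161 = [0; 1, 6, 3, 7].

[0; 1, 6, 3, 7]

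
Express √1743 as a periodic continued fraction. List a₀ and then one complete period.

[41; 1, 2, 1, 82]

a₀ = ⌊√1743⌋ = 41.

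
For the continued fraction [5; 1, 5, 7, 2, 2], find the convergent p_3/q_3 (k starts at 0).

Using pₖ = aₖpₖ₋₁ + pₖ₋₂, qₖ = aₖqₖ₋₁ + qₖ₋₂ (with p₋₁=1, p₋₂=0, q₋₁=0, q₋₂=1):
  k=0: a=5, p=5, q=1
  k=1: a=1, p=6, q=1
  k=2: a=5, p=35, q=6
  k=3: a=7, p=251, q=43

251/43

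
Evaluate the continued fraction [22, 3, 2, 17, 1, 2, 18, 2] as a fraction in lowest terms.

319103/14318

Fold from the inside: start with 2/1.
  18 + 1/2 = 37/2
  2 + 2/37 = 76/37
  1 + 37/76 = 113/76
  17 + 76/113 = 1997/113
  2 + 113/1997 = 4107/1997
  3 + 1997/4107 = 14318/4107
  22 + 4107/14318 = 319103/14318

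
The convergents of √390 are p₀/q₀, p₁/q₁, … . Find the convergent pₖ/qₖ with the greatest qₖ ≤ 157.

3061/155

√390 = [19; 1, 2, 1, 38, …] (period length 4).
Convergents:
  p_0/q_0 = 19/1
  p_1/q_1 = 20/1
  p_2/q_2 = 59/3
  p_3/q_3 = 79/4
  p_4/q_4 = 3061/155
  p_5/q_5 = 3140/159
q_4 = 155 ≤ 157 < 159 = q_5, so the answer is 3061/155.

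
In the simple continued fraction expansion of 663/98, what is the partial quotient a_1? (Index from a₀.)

663 = 6·98 + 75   →  a_0 = 6
98 = 1·75 + 23   →  a_1 = 1

1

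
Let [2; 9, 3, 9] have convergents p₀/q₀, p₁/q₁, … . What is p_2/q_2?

Using pₖ = aₖpₖ₋₁ + pₖ₋₂, qₖ = aₖqₖ₋₁ + qₖ₋₂ (with p₋₁=1, p₋₂=0, q₋₁=0, q₋₂=1):
  k=0: a=2, p=2, q=1
  k=1: a=9, p=19, q=9
  k=2: a=3, p=59, q=28

59/28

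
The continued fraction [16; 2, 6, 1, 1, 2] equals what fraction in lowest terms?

Using pₖ = aₖpₖ₋₁ + pₖ₋₂ and qₖ = aₖqₖ₋₁ + qₖ₋₂:
  k=0: a=16, p=16, q=1
  k=1: a=2, p=33, q=2
  k=2: a=6, p=214, q=13
  k=3: a=1, p=247, q=15
  k=4: a=1, p=461, q=28
  k=5: a=2, p=1169, q=71

1169/71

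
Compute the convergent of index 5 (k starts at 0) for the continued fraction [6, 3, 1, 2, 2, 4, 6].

Using pₖ = aₖpₖ₋₁ + pₖ₋₂, qₖ = aₖqₖ₋₁ + qₖ₋₂ (with p₋₁=1, p₋₂=0, q₋₁=0, q₋₂=1):
  k=0: a=6, p=6, q=1
  k=1: a=3, p=19, q=3
  k=2: a=1, p=25, q=4
  k=3: a=2, p=69, q=11
  k=4: a=2, p=163, q=26
  k=5: a=4, p=721, q=115

721/115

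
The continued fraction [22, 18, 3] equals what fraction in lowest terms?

1213/55

Fold from the inside: start with 3/1.
  18 + 1/3 = 55/3
  22 + 3/55 = 1213/55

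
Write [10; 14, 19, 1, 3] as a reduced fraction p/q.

Using pₖ = aₖpₖ₋₁ + pₖ₋₂ and qₖ = aₖqₖ₋₁ + qₖ₋₂:
  k=0: a=10, p=10, q=1
  k=1: a=14, p=141, q=14
  k=2: a=19, p=2689, q=267
  k=3: a=1, p=2830, q=281
  k=4: a=3, p=11179, q=1110

11179/1110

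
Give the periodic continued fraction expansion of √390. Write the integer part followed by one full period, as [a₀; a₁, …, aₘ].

[19; 1, 2, 1, 38]

a₀ = ⌊√390⌋ = 19.
With m₀=0, d₀=1 and mₖ₊₁ = dₖaₖ − mₖ, dₖ₊₁ = (n − mₖ₊₁²)/dₖ, aₖ₊₁ = ⌊(a₀+mₖ₊₁)/dₖ₊₁⌋:
  k=1: m=19, d=29, a=1
  k=2: m=10, d=10, a=2
  k=3: m=10, d=29, a=1
  k=4: m=19, d=1, a=38
d=1 and a=2a₀=38 at k=4, so the next step gives (m, d) = (19, 29) again — its k=1 value — and the period has length 4.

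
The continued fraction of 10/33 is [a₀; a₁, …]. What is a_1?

10 = 0·33 + 10   →  a_0 = 0
33 = 3·10 + 3   →  a_1 = 3

3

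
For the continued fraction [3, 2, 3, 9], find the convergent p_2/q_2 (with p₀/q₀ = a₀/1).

Using pₖ = aₖpₖ₋₁ + pₖ₋₂, qₖ = aₖqₖ₋₁ + qₖ₋₂ (with p₋₁=1, p₋₂=0, q₋₁=0, q₋₂=1):
  k=0: a=3, p=3, q=1
  k=1: a=2, p=7, q=2
  k=2: a=3, p=24, q=7

24/7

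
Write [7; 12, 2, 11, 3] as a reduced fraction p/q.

6273/886

Using pₖ = aₖpₖ₋₁ + pₖ₋₂ and qₖ = aₖqₖ₋₁ + qₖ₋₂:
  k=0: a=7, p=7, q=1
  k=1: a=12, p=85, q=12
  k=2: a=2, p=177, q=25
  k=3: a=11, p=2032, q=287
  k=4: a=3, p=6273, q=886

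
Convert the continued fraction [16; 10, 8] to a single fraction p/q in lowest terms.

Using pₖ = aₖpₖ₋₁ + pₖ₋₂ and qₖ = aₖqₖ₋₁ + qₖ₋₂:
  k=0: a=16, p=16, q=1
  k=1: a=10, p=161, q=10
  k=2: a=8, p=1304, q=81

1304/81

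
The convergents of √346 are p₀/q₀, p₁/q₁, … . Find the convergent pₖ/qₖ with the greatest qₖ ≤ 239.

3497/188

√346 = [18; 1, 1, 1, 1, 36, …] (period length 5).
Convergents:
  p_0/q_0 = 18/1
  p_1/q_1 = 19/1
  p_2/q_2 = 37/2
  p_3/q_3 = 56/3
  p_4/q_4 = 93/5
  p_5/q_5 = 3404/183
  p_6/q_6 = 3497/188
  p_7/q_7 = 6901/371
q_6 = 188 ≤ 239 < 371 = q_7, so the answer is 3497/188.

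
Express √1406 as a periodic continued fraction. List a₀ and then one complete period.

a₀ = ⌊√1406⌋ = 37.
With m₀=0, d₀=1 and mₖ₊₁ = dₖaₖ − mₖ, dₖ₊₁ = (n − mₖ₊₁²)/dₖ, aₖ₊₁ = ⌊(a₀+mₖ₊₁)/dₖ₊₁⌋:
  k=1: m=37, d=37, a=2
  k=2: m=37, d=1, a=74
d=1 and a=2a₀=74 at k=2, so the next step gives (m, d) = (37, 37) again — its k=1 value — and the period has length 2.

[37; 2, 74]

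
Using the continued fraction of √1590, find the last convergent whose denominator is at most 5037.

√1590 = [39; 1, 6, 1, 78, …] (period length 4).
Convergents:
  p_0/q_0 = 39/1
  p_1/q_1 = 40/1
  p_2/q_2 = 279/7
  p_3/q_3 = 319/8
  p_4/q_4 = 25161/631
  p_5/q_5 = 25480/639
  p_6/q_6 = 178041/4465
  p_7/q_7 = 203521/5104
q_6 = 4465 ≤ 5037 < 5104 = q_7, so the answer is 178041/4465.

178041/4465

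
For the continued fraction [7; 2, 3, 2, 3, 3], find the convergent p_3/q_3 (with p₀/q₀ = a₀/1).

Using pₖ = aₖpₖ₋₁ + pₖ₋₂, qₖ = aₖqₖ₋₁ + qₖ₋₂ (with p₋₁=1, p₋₂=0, q₋₁=0, q₋₂=1):
  k=0: a=7, p=7, q=1
  k=1: a=2, p=15, q=2
  k=2: a=3, p=52, q=7
  k=3: a=2, p=119, q=16

119/16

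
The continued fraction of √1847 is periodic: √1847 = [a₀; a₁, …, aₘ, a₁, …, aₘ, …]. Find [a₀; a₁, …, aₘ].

a₀ = ⌊√1847⌋ = 42.
With m₀=0, d₀=1 and mₖ₊₁ = dₖaₖ − mₖ, dₖ₊₁ = (n − mₖ₊₁²)/dₖ, aₖ₊₁ = ⌊(a₀+mₖ₊₁)/dₖ₊₁⌋:
  k=1: m=42, d=83, a=1
  k=2: m=41, d=2, a=41
  k=3: m=41, d=83, a=1
  k=4: m=42, d=1, a=84
d=1 and a=2a₀=84 at k=4, so the next step gives (m, d) = (42, 83) again — its k=1 value — and the period has length 4.

[42; 1, 41, 1, 84]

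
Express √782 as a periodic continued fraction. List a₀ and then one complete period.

a₀ = ⌊√782⌋ = 27.
With m₀=0, d₀=1 and mₖ₊₁ = dₖaₖ − mₖ, dₖ₊₁ = (n − mₖ₊₁²)/dₖ, aₖ₊₁ = ⌊(a₀+mₖ₊₁)/dₖ₊₁⌋:
  k=1: m=27, d=53, a=1
  k=2: m=26, d=2, a=26
  k=3: m=26, d=53, a=1
  k=4: m=27, d=1, a=54
d=1 and a=2a₀=54 at k=4, so the next step gives (m, d) = (27, 53) again — its k=1 value — and the period has length 4.

[27; 1, 26, 1, 54]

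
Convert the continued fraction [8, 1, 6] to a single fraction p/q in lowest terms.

Fold from the inside: start with 6/1.
  1 + 1/6 = 7/6
  8 + 6/7 = 62/7

62/7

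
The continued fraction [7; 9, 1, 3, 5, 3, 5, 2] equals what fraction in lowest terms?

54007/7604

Fold from the inside: start with 2/1.
  5 + 1/2 = 11/2
  3 + 2/11 = 35/11
  5 + 11/35 = 186/35
  3 + 35/186 = 593/186
  1 + 186/593 = 779/593
  9 + 593/779 = 7604/779
  7 + 779/7604 = 54007/7604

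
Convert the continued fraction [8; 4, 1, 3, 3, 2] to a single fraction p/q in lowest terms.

1174/143

Fold from the inside: start with 2/1.
  3 + 1/2 = 7/2
  3 + 2/7 = 23/7
  1 + 7/23 = 30/23
  4 + 23/30 = 143/30
  8 + 30/143 = 1174/143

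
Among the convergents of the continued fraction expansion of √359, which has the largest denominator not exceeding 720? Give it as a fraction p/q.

√359 = [18; 1, 17, 1, 36, …] (period length 4).
Convergents:
  p_0/q_0 = 18/1
  p_1/q_1 = 19/1
  p_2/q_2 = 341/18
  p_3/q_3 = 360/19
  p_4/q_4 = 13301/702
  p_5/q_5 = 13661/721
q_4 = 702 ≤ 720 < 721 = q_5, so the answer is 13301/702.

13301/702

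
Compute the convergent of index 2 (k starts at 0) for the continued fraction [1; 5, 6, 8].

37/31

Using pₖ = aₖpₖ₋₁ + pₖ₋₂, qₖ = aₖqₖ₋₁ + qₖ₋₂ (with p₋₁=1, p₋₂=0, q₋₁=0, q₋₂=1):
  k=0: a=1, p=1, q=1
  k=1: a=5, p=6, q=5
  k=2: a=6, p=37, q=31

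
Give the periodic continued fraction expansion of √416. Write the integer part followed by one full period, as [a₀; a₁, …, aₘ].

a₀ = ⌊√416⌋ = 20.

[20; 2, 1, 1, 9, 1, 1, 2, 40]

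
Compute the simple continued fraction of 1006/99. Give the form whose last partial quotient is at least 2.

1006 = 10×99 + 16
99 = 6×16 + 3
16 = 5×3 + 1
3 = 3×1 + 0  (stop)
So 1006/99 = [10; 6, 5, 3].

[10; 6, 5, 3]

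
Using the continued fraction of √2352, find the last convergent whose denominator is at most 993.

18817/388

√2352 = [48; 2, 96, …] (period length 2).
Convergents:
  p_0/q_0 = 48/1
  p_1/q_1 = 97/2
  p_2/q_2 = 9360/193
  p_3/q_3 = 18817/388
  p_4/q_4 = 1815792/37441
q_3 = 388 ≤ 993 < 37441 = q_4, so the answer is 18817/388.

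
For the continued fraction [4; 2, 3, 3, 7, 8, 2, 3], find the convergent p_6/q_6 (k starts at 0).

Using pₖ = aₖpₖ₋₁ + pₖ₋₂, qₖ = aₖqₖ₋₁ + qₖ₋₂ (with p₋₁=1, p₋₂=0, q₋₁=0, q₋₂=1):
  k=0: a=4, p=4, q=1
  k=1: a=2, p=9, q=2
  k=2: a=3, p=31, q=7
  k=3: a=3, p=102, q=23
  k=4: a=7, p=745, q=168
  k=5: a=8, p=6062, q=1367
  k=6: a=2, p=12869, q=2902

12869/2902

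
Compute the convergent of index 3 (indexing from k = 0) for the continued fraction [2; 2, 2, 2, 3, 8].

Using pₖ = aₖpₖ₋₁ + pₖ₋₂, qₖ = aₖqₖ₋₁ + qₖ₋₂ (with p₋₁=1, p₋₂=0, q₋₁=0, q₋₂=1):
  k=0: a=2, p=2, q=1
  k=1: a=2, p=5, q=2
  k=2: a=2, p=12, q=5
  k=3: a=2, p=29, q=12

29/12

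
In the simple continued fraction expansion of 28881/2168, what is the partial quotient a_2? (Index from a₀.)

9

28881 = 13·2168 + 697   →  a_0 = 13
2168 = 3·697 + 77   →  a_1 = 3
697 = 9·77 + 4   →  a_2 = 9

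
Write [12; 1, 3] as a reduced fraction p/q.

51/4

Using pₖ = aₖpₖ₋₁ + pₖ₋₂ and qₖ = aₖqₖ₋₁ + qₖ₋₂:
  k=0: a=12, p=12, q=1
  k=1: a=1, p=13, q=1
  k=2: a=3, p=51, q=4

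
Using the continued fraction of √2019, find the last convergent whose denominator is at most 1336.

√2019 = [44; 1, 13, 1, 88, …] (period length 4).
Convergents:
  p_0/q_0 = 44/1
  p_1/q_1 = 45/1
  p_2/q_2 = 629/14
  p_3/q_3 = 674/15
  p_4/q_4 = 59941/1334
  p_5/q_5 = 60615/1349
q_4 = 1334 ≤ 1336 < 1349 = q_5, so the answer is 59941/1334.

59941/1334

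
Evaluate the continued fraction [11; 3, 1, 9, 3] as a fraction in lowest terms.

1362/121

Using pₖ = aₖpₖ₋₁ + pₖ₋₂ and qₖ = aₖqₖ₋₁ + qₖ₋₂:
  k=0: a=11, p=11, q=1
  k=1: a=3, p=34, q=3
  k=2: a=1, p=45, q=4
  k=3: a=9, p=439, q=39
  k=4: a=3, p=1362, q=121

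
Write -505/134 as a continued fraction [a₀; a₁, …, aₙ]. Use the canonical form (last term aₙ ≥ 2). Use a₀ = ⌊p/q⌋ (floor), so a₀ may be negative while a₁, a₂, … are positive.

[-4; 4, 3, 10]

-505 = -4·134 + 31
134 = 4·31 + 10
31 = 3·10 + 1
10 = 10·1 + 0  (stop)
So -505/134 = [-4; 4, 3, 10].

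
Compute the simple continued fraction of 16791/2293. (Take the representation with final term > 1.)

[7; 3, 10, 7, 3, 3]

16791 = 7*2293 + 740
2293 = 3*740 + 73
740 = 10*73 + 10
73 = 7*10 + 3
10 = 3*3 + 1
3 = 3*1 + 0  (stop)
So 16791/2293 = [7; 3, 10, 7, 3, 3].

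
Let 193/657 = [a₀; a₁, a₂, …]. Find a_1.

193 = 0·657 + 193   →  a_0 = 0
657 = 3·193 + 78   →  a_1 = 3

3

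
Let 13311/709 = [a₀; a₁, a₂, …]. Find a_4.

3

13311 = 18·709 + 549   →  a_0 = 18
709 = 1·549 + 160   →  a_1 = 1
549 = 3·160 + 69   →  a_2 = 3
160 = 2·69 + 22   →  a_3 = 2
69 = 3·22 + 3   →  a_4 = 3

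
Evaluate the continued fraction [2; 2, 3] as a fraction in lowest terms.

Using pₖ = aₖpₖ₋₁ + pₖ₋₂ and qₖ = aₖqₖ₋₁ + qₖ₋₂:
  k=0: a=2, p=2, q=1
  k=1: a=2, p=5, q=2
  k=2: a=3, p=17, q=7

17/7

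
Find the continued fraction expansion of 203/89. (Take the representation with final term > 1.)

203 = 2×89 + 25
89 = 3×25 + 14
25 = 1×14 + 11
14 = 1×11 + 3
11 = 3×3 + 2
3 = 1×2 + 1
2 = 2×1 + 0  (stop)
So 203/89 = [2; 3, 1, 1, 3, 1, 2].

[2; 3, 1, 1, 3, 1, 2]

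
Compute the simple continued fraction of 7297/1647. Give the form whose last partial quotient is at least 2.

[4; 2, 3, 10, 2, 2, 4]

7297 = 4*1647 + 709
1647 = 2*709 + 229
709 = 3*229 + 22
229 = 10*22 + 9
22 = 2*9 + 4
9 = 2*4 + 1
4 = 4*1 + 0  (stop)
So 7297/1647 = [4; 2, 3, 10, 2, 2, 4].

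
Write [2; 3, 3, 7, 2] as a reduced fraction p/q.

359/156

Fold from the inside: start with 2/1.
  7 + 1/2 = 15/2
  3 + 2/15 = 47/15
  3 + 15/47 = 156/47
  2 + 47/156 = 359/156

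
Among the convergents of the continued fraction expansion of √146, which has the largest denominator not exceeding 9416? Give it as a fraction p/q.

√146 = [12; 12, 24, …] (period length 2).
Convergents:
  p_0/q_0 = 12/1
  p_1/q_1 = 145/12
  p_2/q_2 = 3492/289
  p_3/q_3 = 42049/3480
  p_4/q_4 = 1012668/83809
q_3 = 3480 ≤ 9416 < 83809 = q_4, so the answer is 42049/3480.

42049/3480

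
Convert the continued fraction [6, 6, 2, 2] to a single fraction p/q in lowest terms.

197/32

Fold from the inside: start with 2/1.
  2 + 1/2 = 5/2
  6 + 2/5 = 32/5
  6 + 5/32 = 197/32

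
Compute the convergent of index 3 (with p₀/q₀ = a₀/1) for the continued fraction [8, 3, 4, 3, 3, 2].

Using pₖ = aₖpₖ₋₁ + pₖ₋₂, qₖ = aₖqₖ₋₁ + qₖ₋₂ (with p₋₁=1, p₋₂=0, q₋₁=0, q₋₂=1):
  k=0: a=8, p=8, q=1
  k=1: a=3, p=25, q=3
  k=2: a=4, p=108, q=13
  k=3: a=3, p=349, q=42

349/42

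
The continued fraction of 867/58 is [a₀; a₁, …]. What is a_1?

867 = 14·58 + 55   →  a_0 = 14
58 = 1·55 + 3   →  a_1 = 1

1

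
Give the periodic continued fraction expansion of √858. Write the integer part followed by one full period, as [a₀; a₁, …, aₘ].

a₀ = ⌊√858⌋ = 29.
With m₀=0, d₀=1 and mₖ₊₁ = dₖaₖ − mₖ, dₖ₊₁ = (n − mₖ₊₁²)/dₖ, aₖ₊₁ = ⌊(a₀+mₖ₊₁)/dₖ₊₁⌋:
  k=1: m=29, d=17, a=3
  k=2: m=22, d=22, a=2
  k=3: m=22, d=17, a=3
  k=4: m=29, d=1, a=58
d=1 and a=2a₀=58 at k=4, so the next step gives (m, d) = (29, 17) again — its k=1 value — and the period has length 4.

[29; 3, 2, 3, 58]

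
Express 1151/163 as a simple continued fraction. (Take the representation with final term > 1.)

[7; 16, 3, 3]

1151 = 7*163 + 10
163 = 16*10 + 3
10 = 3*3 + 1
3 = 3*1 + 0  (stop)
So 1151/163 = [7; 16, 3, 3].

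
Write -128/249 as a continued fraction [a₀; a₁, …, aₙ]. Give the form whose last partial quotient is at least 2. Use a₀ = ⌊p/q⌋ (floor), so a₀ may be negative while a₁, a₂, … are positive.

[-1; 2, 17, 3, 2]

-128 = -1·249 + 121
249 = 2·121 + 7
121 = 17·7 + 2
7 = 3·2 + 1
2 = 2·1 + 0  (stop)
So -128/249 = [-1; 2, 17, 3, 2].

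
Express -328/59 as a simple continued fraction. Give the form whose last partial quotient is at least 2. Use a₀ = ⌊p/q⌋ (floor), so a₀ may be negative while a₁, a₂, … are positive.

[-6; 2, 3, 1, 2, 2]

-328 = -6*59 + 26
59 = 2*26 + 7
26 = 3*7 + 5
7 = 1*5 + 2
5 = 2*2 + 1
2 = 2*1 + 0  (stop)
So -328/59 = [-6; 2, 3, 1, 2, 2].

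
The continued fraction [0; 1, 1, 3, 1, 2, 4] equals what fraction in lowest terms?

61/109

Fold from the inside: start with 4/1.
  2 + 1/4 = 9/4
  1 + 4/9 = 13/9
  3 + 9/13 = 48/13
  1 + 13/48 = 61/48
  1 + 48/61 = 109/61
  0 + 61/109 = 61/109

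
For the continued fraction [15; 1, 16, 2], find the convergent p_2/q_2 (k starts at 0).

271/17

Using pₖ = aₖpₖ₋₁ + pₖ₋₂, qₖ = aₖqₖ₋₁ + qₖ₋₂ (with p₋₁=1, p₋₂=0, q₋₁=0, q₋₂=1):
  k=0: a=15, p=15, q=1
  k=1: a=1, p=16, q=1
  k=2: a=16, p=271, q=17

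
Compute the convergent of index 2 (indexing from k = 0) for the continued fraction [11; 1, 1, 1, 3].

23/2

Using pₖ = aₖpₖ₋₁ + pₖ₋₂, qₖ = aₖqₖ₋₁ + qₖ₋₂ (with p₋₁=1, p₋₂=0, q₋₁=0, q₋₂=1):
  k=0: a=11, p=11, q=1
  k=1: a=1, p=12, q=1
  k=2: a=1, p=23, q=2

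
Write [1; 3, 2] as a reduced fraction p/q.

9/7

Fold from the inside: start with 2/1.
  3 + 1/2 = 7/2
  1 + 2/7 = 9/7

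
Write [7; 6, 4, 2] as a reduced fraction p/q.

Using pₖ = aₖpₖ₋₁ + pₖ₋₂ and qₖ = aₖqₖ₋₁ + qₖ₋₂:
  k=0: a=7, p=7, q=1
  k=1: a=6, p=43, q=6
  k=2: a=4, p=179, q=25
  k=3: a=2, p=401, q=56

401/56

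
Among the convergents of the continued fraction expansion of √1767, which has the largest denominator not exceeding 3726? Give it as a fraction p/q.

√1767 = [42; 28, 84, …] (period length 2).
Convergents:
  p_0/q_0 = 42/1
  p_1/q_1 = 1177/28
  p_2/q_2 = 98910/2353
  p_3/q_3 = 2770657/65912
q_2 = 2353 ≤ 3726 < 65912 = q_3, so the answer is 98910/2353.

98910/2353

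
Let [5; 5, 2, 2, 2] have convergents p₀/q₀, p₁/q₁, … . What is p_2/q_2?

57/11

Using pₖ = aₖpₖ₋₁ + pₖ₋₂, qₖ = aₖqₖ₋₁ + qₖ₋₂ (with p₋₁=1, p₋₂=0, q₋₁=0, q₋₂=1):
  k=0: a=5, p=5, q=1
  k=1: a=5, p=26, q=5
  k=2: a=2, p=57, q=11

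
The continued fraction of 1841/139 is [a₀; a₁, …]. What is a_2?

1841 = 13·139 + 34   →  a_0 = 13
139 = 4·34 + 3   →  a_1 = 4
34 = 11·3 + 1   →  a_2 = 11

11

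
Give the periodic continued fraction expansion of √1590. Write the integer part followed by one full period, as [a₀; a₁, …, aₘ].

a₀ = ⌊√1590⌋ = 39.
With m₀=0, d₀=1 and mₖ₊₁ = dₖaₖ − mₖ, dₖ₊₁ = (n − mₖ₊₁²)/dₖ, aₖ₊₁ = ⌊(a₀+mₖ₊₁)/dₖ₊₁⌋:
  k=1: m=39, d=69, a=1
  k=2: m=30, d=10, a=6
  k=3: m=30, d=69, a=1
  k=4: m=39, d=1, a=78
d=1 and a=2a₀=78 at k=4, so the next step gives (m, d) = (39, 69) again — its k=1 value — and the period has length 4.

[39; 1, 6, 1, 78]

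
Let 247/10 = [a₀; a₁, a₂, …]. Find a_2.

247 = 24·10 + 7   →  a_0 = 24
10 = 1·7 + 3   →  a_1 = 1
7 = 2·3 + 1   →  a_2 = 2

2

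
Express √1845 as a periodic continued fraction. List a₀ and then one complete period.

[42; 1, 20, 2, 20, 1, 84]

a₀ = ⌊√1845⌋ = 42.
With m₀=0, d₀=1 and mₖ₊₁ = dₖaₖ − mₖ, dₖ₊₁ = (n − mₖ₊₁²)/dₖ, aₖ₊₁ = ⌊(a₀+mₖ₊₁)/dₖ₊₁⌋:
  k=1: m=42, d=81, a=1
  k=2: m=39, d=4, a=20
  k=3: m=41, d=41, a=2
  k=4: m=41, d=4, a=20
  k=5: m=39, d=81, a=1
  k=6: m=42, d=1, a=84
d=1 and a=2a₀=84 at k=6, so the next step gives (m, d) = (42, 81) again — its k=1 value — and the period has length 6.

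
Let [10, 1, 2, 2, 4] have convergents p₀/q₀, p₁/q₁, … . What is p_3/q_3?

Using pₖ = aₖpₖ₋₁ + pₖ₋₂, qₖ = aₖqₖ₋₁ + qₖ₋₂ (with p₋₁=1, p₋₂=0, q₋₁=0, q₋₂=1):
  k=0: a=10, p=10, q=1
  k=1: a=1, p=11, q=1
  k=2: a=2, p=32, q=3
  k=3: a=2, p=75, q=7

75/7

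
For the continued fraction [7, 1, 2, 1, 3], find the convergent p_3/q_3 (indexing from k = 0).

31/4

Using pₖ = aₖpₖ₋₁ + pₖ₋₂, qₖ = aₖqₖ₋₁ + qₖ₋₂ (with p₋₁=1, p₋₂=0, q₋₁=0, q₋₂=1):
  k=0: a=7, p=7, q=1
  k=1: a=1, p=8, q=1
  k=2: a=2, p=23, q=3
  k=3: a=1, p=31, q=4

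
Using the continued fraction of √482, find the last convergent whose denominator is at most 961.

20747/945

√482 = [21; 1, 20, 1, 42, …] (period length 4).
Convergents:
  p_0/q_0 = 21/1
  p_1/q_1 = 22/1
  p_2/q_2 = 461/21
  p_3/q_3 = 483/22
  p_4/q_4 = 20747/945
  p_5/q_5 = 21230/967
q_4 = 945 ≤ 961 < 967 = q_5, so the answer is 20747/945.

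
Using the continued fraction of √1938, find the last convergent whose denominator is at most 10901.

√1938 = [44; 44, 88, …] (period length 2).
Convergents:
  p_0/q_0 = 44/1
  p_1/q_1 = 1937/44
  p_2/q_2 = 170500/3873
  p_3/q_3 = 7503937/170456
q_2 = 3873 ≤ 10901 < 170456 = q_3, so the answer is 170500/3873.

170500/3873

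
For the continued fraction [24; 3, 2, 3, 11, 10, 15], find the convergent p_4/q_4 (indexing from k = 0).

6583/271

Using pₖ = aₖpₖ₋₁ + pₖ₋₂, qₖ = aₖqₖ₋₁ + qₖ₋₂ (with p₋₁=1, p₋₂=0, q₋₁=0, q₋₂=1):
  k=0: a=24, p=24, q=1
  k=1: a=3, p=73, q=3
  k=2: a=2, p=170, q=7
  k=3: a=3, p=583, q=24
  k=4: a=11, p=6583, q=271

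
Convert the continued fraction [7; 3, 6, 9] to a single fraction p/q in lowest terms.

1273/174

Using pₖ = aₖpₖ₋₁ + pₖ₋₂ and qₖ = aₖqₖ₋₁ + qₖ₋₂:
  k=0: a=7, p=7, q=1
  k=1: a=3, p=22, q=3
  k=2: a=6, p=139, q=19
  k=3: a=9, p=1273, q=174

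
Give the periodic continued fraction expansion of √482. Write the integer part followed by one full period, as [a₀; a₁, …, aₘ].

a₀ = ⌊√482⌋ = 21.
With m₀=0, d₀=1 and mₖ₊₁ = dₖaₖ − mₖ, dₖ₊₁ = (n − mₖ₊₁²)/dₖ, aₖ₊₁ = ⌊(a₀+mₖ₊₁)/dₖ₊₁⌋:
  k=1: m=21, d=41, a=1
  k=2: m=20, d=2, a=20
  k=3: m=20, d=41, a=1
  k=4: m=21, d=1, a=42
d=1 and a=2a₀=42 at k=4, so the next step gives (m, d) = (21, 41) again — its k=1 value — and the period has length 4.

[21; 1, 20, 1, 42]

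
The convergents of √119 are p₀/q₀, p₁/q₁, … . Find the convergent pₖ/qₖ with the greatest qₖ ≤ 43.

√119 = [10; 1, 9, 1, 20, …] (period length 4).
Convergents:
  p_0/q_0 = 10/1
  p_1/q_1 = 11/1
  p_2/q_2 = 109/10
  p_3/q_3 = 120/11
  p_4/q_4 = 2509/230
q_3 = 11 ≤ 43 < 230 = q_4, so the answer is 120/11.

120/11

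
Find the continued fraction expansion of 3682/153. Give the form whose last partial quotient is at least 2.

3682 = 24·153 + 10
153 = 15·10 + 3
10 = 3·3 + 1
3 = 3·1 + 0  (stop)
So 3682/153 = [24; 15, 3, 3].

[24; 15, 3, 3]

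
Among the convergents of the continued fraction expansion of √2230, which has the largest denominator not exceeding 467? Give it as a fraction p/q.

16103/341

√2230 = [47; 4, 2, 18, 2, 4, 94, …] (period length 6).
Convergents:
  p_0/q_0 = 47/1
  p_1/q_1 = 189/4
  p_2/q_2 = 425/9
  p_3/q_3 = 7839/166
  p_4/q_4 = 16103/341
  p_5/q_5 = 72251/1530
q_4 = 341 ≤ 467 < 1530 = q_5, so the answer is 16103/341.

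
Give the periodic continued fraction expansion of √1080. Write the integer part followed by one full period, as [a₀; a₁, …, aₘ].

a₀ = ⌊√1080⌋ = 32.
With m₀=0, d₀=1 and mₖ₊₁ = dₖaₖ − mₖ, dₖ₊₁ = (n − mₖ₊₁²)/dₖ, aₖ₊₁ = ⌊(a₀+mₖ₊₁)/dₖ₊₁⌋:
  k=1: m=32, d=56, a=1
  k=2: m=24, d=9, a=6
  k=3: m=30, d=20, a=3
  k=4: m=30, d=9, a=6
  k=5: m=24, d=56, a=1
  k=6: m=32, d=1, a=64
d=1 and a=2a₀=64 at k=6, so the next step gives (m, d) = (32, 56) again — its k=1 value — and the period has length 6.

[32; 1, 6, 3, 6, 1, 64]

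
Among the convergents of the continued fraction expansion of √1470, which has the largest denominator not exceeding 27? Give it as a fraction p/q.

115/3

√1470 = [38; 2, 1, 14, 1, 2, 76, …] (period length 6).
Convergents:
  p_0/q_0 = 38/1
  p_1/q_1 = 77/2
  p_2/q_2 = 115/3
  p_3/q_3 = 1687/44
q_2 = 3 ≤ 27 < 44 = q_3, so the answer is 115/3.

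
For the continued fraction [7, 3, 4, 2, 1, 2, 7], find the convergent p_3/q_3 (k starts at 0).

212/29

Using pₖ = aₖpₖ₋₁ + pₖ₋₂, qₖ = aₖqₖ₋₁ + qₖ₋₂ (with p₋₁=1, p₋₂=0, q₋₁=0, q₋₂=1):
  k=0: a=7, p=7, q=1
  k=1: a=3, p=22, q=3
  k=2: a=4, p=95, q=13
  k=3: a=2, p=212, q=29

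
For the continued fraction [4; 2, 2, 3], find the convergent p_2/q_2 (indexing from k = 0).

22/5

Using pₖ = aₖpₖ₋₁ + pₖ₋₂, qₖ = aₖqₖ₋₁ + qₖ₋₂ (with p₋₁=1, p₋₂=0, q₋₁=0, q₋₂=1):
  k=0: a=4, p=4, q=1
  k=1: a=2, p=9, q=2
  k=2: a=2, p=22, q=5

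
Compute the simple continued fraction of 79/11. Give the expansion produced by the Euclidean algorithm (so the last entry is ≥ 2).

79 = 7×11 + 2
11 = 5×2 + 1
2 = 2×1 + 0  (stop)
So 79/11 = [7; 5, 2].

[7; 5, 2]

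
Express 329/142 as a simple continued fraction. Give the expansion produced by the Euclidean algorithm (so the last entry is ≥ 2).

[2; 3, 6, 2, 3]

329 = 2×142 + 45
142 = 3×45 + 7
45 = 6×7 + 3
7 = 2×3 + 1
3 = 3×1 + 0  (stop)
So 329/142 = [2; 3, 6, 2, 3].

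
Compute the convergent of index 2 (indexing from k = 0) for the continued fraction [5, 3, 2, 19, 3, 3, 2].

37/7

Using pₖ = aₖpₖ₋₁ + pₖ₋₂, qₖ = aₖqₖ₋₁ + qₖ₋₂ (with p₋₁=1, p₋₂=0, q₋₁=0, q₋₂=1):
  k=0: a=5, p=5, q=1
  k=1: a=3, p=16, q=3
  k=2: a=2, p=37, q=7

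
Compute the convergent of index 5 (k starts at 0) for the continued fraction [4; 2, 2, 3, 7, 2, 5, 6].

1169/265

Using pₖ = aₖpₖ₋₁ + pₖ₋₂, qₖ = aₖqₖ₋₁ + qₖ₋₂ (with p₋₁=1, p₋₂=0, q₋₁=0, q₋₂=1):
  k=0: a=4, p=4, q=1
  k=1: a=2, p=9, q=2
  k=2: a=2, p=22, q=5
  k=3: a=3, p=75, q=17
  k=4: a=7, p=547, q=124
  k=5: a=2, p=1169, q=265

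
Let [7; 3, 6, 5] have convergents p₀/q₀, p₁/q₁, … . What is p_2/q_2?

Using pₖ = aₖpₖ₋₁ + pₖ₋₂, qₖ = aₖqₖ₋₁ + qₖ₋₂ (with p₋₁=1, p₋₂=0, q₋₁=0, q₋₂=1):
  k=0: a=7, p=7, q=1
  k=1: a=3, p=22, q=3
  k=2: a=6, p=139, q=19

139/19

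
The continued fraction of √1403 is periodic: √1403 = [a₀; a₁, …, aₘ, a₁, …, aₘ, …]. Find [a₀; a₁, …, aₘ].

a₀ = ⌊√1403⌋ = 37.
With m₀=0, d₀=1 and mₖ₊₁ = dₖaₖ − mₖ, dₖ₊₁ = (n − mₖ₊₁²)/dₖ, aₖ₊₁ = ⌊(a₀+mₖ₊₁)/dₖ₊₁⌋:
  k=1: m=37, d=34, a=2
  k=2: m=31, d=13, a=5
  k=3: m=34, d=19, a=3
  k=4: m=23, d=46, a=1
  k=5: m=23, d=19, a=3
  k=6: m=34, d=13, a=5
  k=7: m=31, d=34, a=2
  k=8: m=37, d=1, a=74
d=1 and a=2a₀=74 at k=8, so the next step gives (m, d) = (37, 34) again — its k=1 value — and the period has length 8.

[37; 2, 5, 3, 1, 3, 5, 2, 74]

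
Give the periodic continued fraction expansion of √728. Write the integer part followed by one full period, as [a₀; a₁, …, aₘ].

[26; 1, 52]

a₀ = ⌊√728⌋ = 26.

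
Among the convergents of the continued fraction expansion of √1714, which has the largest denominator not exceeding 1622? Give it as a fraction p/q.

34321/829

√1714 = [41; 2, 2, 82, …] (period length 3).
Convergents:
  p_0/q_0 = 41/1
  p_1/q_1 = 83/2
  p_2/q_2 = 207/5
  p_3/q_3 = 17057/412
  p_4/q_4 = 34321/829
  p_5/q_5 = 85699/2070
q_4 = 829 ≤ 1622 < 2070 = q_5, so the answer is 34321/829.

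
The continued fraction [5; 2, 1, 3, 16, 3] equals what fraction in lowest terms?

2939/548

Using pₖ = aₖpₖ₋₁ + pₖ₋₂ and qₖ = aₖqₖ₋₁ + qₖ₋₂:
  k=0: a=5, p=5, q=1
  k=1: a=2, p=11, q=2
  k=2: a=1, p=16, q=3
  k=3: a=3, p=59, q=11
  k=4: a=16, p=960, q=179
  k=5: a=3, p=2939, q=548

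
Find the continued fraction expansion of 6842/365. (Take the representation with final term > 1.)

6842 = 18*365 + 272
365 = 1*272 + 93
272 = 2*93 + 86
93 = 1*86 + 7
86 = 12*7 + 2
7 = 3*2 + 1
2 = 2*1 + 0  (stop)
So 6842/365 = [18; 1, 2, 1, 12, 3, 2].

[18; 1, 2, 1, 12, 3, 2]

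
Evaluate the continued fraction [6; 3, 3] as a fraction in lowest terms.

63/10

Using pₖ = aₖpₖ₋₁ + pₖ₋₂ and qₖ = aₖqₖ₋₁ + qₖ₋₂:
  k=0: a=6, p=6, q=1
  k=1: a=3, p=19, q=3
  k=2: a=3, p=63, q=10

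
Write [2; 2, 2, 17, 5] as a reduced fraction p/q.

1057/440

Fold from the inside: start with 5/1.
  17 + 1/5 = 86/5
  2 + 5/86 = 177/86
  2 + 86/177 = 440/177
  2 + 177/440 = 1057/440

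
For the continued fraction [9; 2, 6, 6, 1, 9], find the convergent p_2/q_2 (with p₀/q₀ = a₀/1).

123/13

Using pₖ = aₖpₖ₋₁ + pₖ₋₂, qₖ = aₖqₖ₋₁ + qₖ₋₂ (with p₋₁=1, p₋₂=0, q₋₁=0, q₋₂=1):
  k=0: a=9, p=9, q=1
  k=1: a=2, p=19, q=2
  k=2: a=6, p=123, q=13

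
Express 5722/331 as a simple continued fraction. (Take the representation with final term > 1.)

[17; 3, 2, 15, 3]

5722 = 17·331 + 95
331 = 3·95 + 46
95 = 2·46 + 3
46 = 15·3 + 1
3 = 3·1 + 0  (stop)
So 5722/331 = [17; 3, 2, 15, 3].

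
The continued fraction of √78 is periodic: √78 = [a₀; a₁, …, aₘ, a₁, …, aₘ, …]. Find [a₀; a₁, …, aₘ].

a₀ = ⌊√78⌋ = 8.
With m₀=0, d₀=1 and mₖ₊₁ = dₖaₖ − mₖ, dₖ₊₁ = (n − mₖ₊₁²)/dₖ, aₖ₊₁ = ⌊(a₀+mₖ₊₁)/dₖ₊₁⌋:
  k=1: m=8, d=14, a=1
  k=2: m=6, d=3, a=4
  k=3: m=6, d=14, a=1
  k=4: m=8, d=1, a=16
d=1 and a=2a₀=16 at k=4, so the next step gives (m, d) = (8, 14) again — its k=1 value — and the period has length 4.

[8; 1, 4, 1, 16]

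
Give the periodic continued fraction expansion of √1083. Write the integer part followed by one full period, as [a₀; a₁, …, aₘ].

a₀ = ⌊√1083⌋ = 32.

[32; 1, 9, 1, 64]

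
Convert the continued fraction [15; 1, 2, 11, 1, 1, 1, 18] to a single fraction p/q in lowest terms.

31587/2015

Using pₖ = aₖpₖ₋₁ + pₖ₋₂ and qₖ = aₖqₖ₋₁ + qₖ₋₂:
  k=0: a=15, p=15, q=1
  k=1: a=1, p=16, q=1
  k=2: a=2, p=47, q=3
  k=3: a=11, p=533, q=34
  k=4: a=1, p=580, q=37
  k=5: a=1, p=1113, q=71
  k=6: a=1, p=1693, q=108
  k=7: a=18, p=31587, q=2015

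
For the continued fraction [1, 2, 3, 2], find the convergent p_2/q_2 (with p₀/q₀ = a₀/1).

10/7

Using pₖ = aₖpₖ₋₁ + pₖ₋₂, qₖ = aₖqₖ₋₁ + qₖ₋₂ (with p₋₁=1, p₋₂=0, q₋₁=0, q₋₂=1):
  k=0: a=1, p=1, q=1
  k=1: a=2, p=3, q=2
  k=2: a=3, p=10, q=7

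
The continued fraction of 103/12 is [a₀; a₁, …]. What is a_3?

2

103 = 8·12 + 7   →  a_0 = 8
12 = 1·7 + 5   →  a_1 = 1
7 = 1·5 + 2   →  a_2 = 1
5 = 2·2 + 1   →  a_3 = 2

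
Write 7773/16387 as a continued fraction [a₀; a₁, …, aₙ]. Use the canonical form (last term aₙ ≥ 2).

7773 = 0·16387 + 7773
16387 = 2·7773 + 841
7773 = 9·841 + 204
841 = 4·204 + 25
204 = 8·25 + 4
25 = 6·4 + 1
4 = 4·1 + 0  (stop)
So 7773/16387 = [0; 2, 9, 4, 8, 6, 4].

[0; 2, 9, 4, 8, 6, 4]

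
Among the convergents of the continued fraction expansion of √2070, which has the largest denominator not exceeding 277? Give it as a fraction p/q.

8235/181

√2070 = [45; 2, 90, …] (period length 2).
Convergents:
  p_0/q_0 = 45/1
  p_1/q_1 = 91/2
  p_2/q_2 = 8235/181
  p_3/q_3 = 16561/364
q_2 = 181 ≤ 277 < 364 = q_3, so the answer is 8235/181.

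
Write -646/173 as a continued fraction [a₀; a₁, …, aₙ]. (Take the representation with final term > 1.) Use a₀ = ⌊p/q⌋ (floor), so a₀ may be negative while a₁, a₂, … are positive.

-646 = -4*173 + 46
173 = 3*46 + 35
46 = 1*35 + 11
35 = 3*11 + 2
11 = 5*2 + 1
2 = 2*1 + 0  (stop)
So -646/173 = [-4; 3, 1, 3, 5, 2].

[-4; 3, 1, 3, 5, 2]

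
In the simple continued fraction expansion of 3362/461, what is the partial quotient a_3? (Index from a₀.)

2

3362 = 7·461 + 135   →  a_0 = 7
461 = 3·135 + 56   →  a_1 = 3
135 = 2·56 + 23   →  a_2 = 2
56 = 2·23 + 10   →  a_3 = 2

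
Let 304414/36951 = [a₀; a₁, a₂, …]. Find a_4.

304414 = 8·36951 + 8806   →  a_0 = 8
36951 = 4·8806 + 1727   →  a_1 = 4
8806 = 5·1727 + 171   →  a_2 = 5
1727 = 10·171 + 17   →  a_3 = 10
171 = 10·17 + 1   →  a_4 = 10

10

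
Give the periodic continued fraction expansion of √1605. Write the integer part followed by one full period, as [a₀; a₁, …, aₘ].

a₀ = ⌊√1605⌋ = 40.
With m₀=0, d₀=1 and mₖ₊₁ = dₖaₖ − mₖ, dₖ₊₁ = (n − mₖ₊₁²)/dₖ, aₖ₊₁ = ⌊(a₀+mₖ₊₁)/dₖ₊₁⌋:
  k=1: m=40, d=5, a=16
  k=2: m=40, d=1, a=80
d=1 and a=2a₀=80 at k=2, so the next step gives (m, d) = (40, 5) again — its k=1 value — and the period has length 2.

[40; 16, 80]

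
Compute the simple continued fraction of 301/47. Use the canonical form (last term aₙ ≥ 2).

[6; 2, 2, 9]

301 = 6·47 + 19
47 = 2·19 + 9
19 = 2·9 + 1
9 = 9·1 + 0  (stop)
So 301/47 = [6; 2, 2, 9].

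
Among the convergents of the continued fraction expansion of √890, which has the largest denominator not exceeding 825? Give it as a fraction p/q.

10710/359

√890 = [29; 1, 4, 1, 58, …] (period length 4).
Convergents:
  p_0/q_0 = 29/1
  p_1/q_1 = 30/1
  p_2/q_2 = 149/5
  p_3/q_3 = 179/6
  p_4/q_4 = 10531/353
  p_5/q_5 = 10710/359
  p_6/q_6 = 53371/1789
q_5 = 359 ≤ 825 < 1789 = q_6, so the answer is 10710/359.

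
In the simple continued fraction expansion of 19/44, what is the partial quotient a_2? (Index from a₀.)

3

19 = 0·44 + 19   →  a_0 = 0
44 = 2·19 + 6   →  a_1 = 2
19 = 3·6 + 1   →  a_2 = 3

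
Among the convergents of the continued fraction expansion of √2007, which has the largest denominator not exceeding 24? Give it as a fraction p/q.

√2007 = [44; 1, 3, 1, 88, …] (period length 4).
Convergents:
  p_0/q_0 = 44/1
  p_1/q_1 = 45/1
  p_2/q_2 = 179/4
  p_3/q_3 = 224/5
  p_4/q_4 = 19891/444
q_3 = 5 ≤ 24 < 444 = q_4, so the answer is 224/5.

224/5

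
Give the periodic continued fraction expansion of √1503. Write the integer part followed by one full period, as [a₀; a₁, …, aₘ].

[38; 1, 3, 3, 8, 3, 3, 1, 76]

a₀ = ⌊√1503⌋ = 38.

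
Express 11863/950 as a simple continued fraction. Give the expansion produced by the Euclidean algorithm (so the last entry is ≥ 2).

[12; 2, 19, 3, 2, 3]

11863 = 12*950 + 463
950 = 2*463 + 24
463 = 19*24 + 7
24 = 3*7 + 3
7 = 2*3 + 1
3 = 3*1 + 0  (stop)
So 11863/950 = [12; 2, 19, 3, 2, 3].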